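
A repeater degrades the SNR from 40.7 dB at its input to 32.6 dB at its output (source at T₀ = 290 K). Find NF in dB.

8.1 dB

NF (dB) = SNR_in(dB) − SNR_out(dB) when the source is at T₀
NF = 40.7 − 32.6 = 8.1 dB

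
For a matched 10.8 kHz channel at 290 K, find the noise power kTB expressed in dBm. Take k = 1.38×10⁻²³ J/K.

−133.6 dBm

P_n = kTB = 1.38×10⁻²³ × 290 × 1.08×10⁴ = 4.32×10⁻¹⁷ W
In dBm: 10 log₁₀(4.32×10⁻¹⁷ / 10⁻³) = −133.6 dBm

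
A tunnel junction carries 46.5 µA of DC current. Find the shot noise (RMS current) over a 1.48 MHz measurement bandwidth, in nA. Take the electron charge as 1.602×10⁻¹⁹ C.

4.70 nA

I_n = √(2qI·B)
2qI·B = 2 × 1.602×10⁻¹⁹ × 4.65×10⁻⁵ × 1.48×10⁶ = 2.20×10⁻¹⁷ A²
I_n = √(2.20×10⁻¹⁷) = 4.70×10⁻⁹ A = 4.70 nA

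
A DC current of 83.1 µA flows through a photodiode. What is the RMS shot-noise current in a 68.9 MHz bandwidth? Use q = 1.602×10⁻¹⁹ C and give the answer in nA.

I_n = √(2qI·B)
2qI·B = 2 × 1.602×10⁻¹⁹ × 8.31×10⁻⁵ × 6.89×10⁷ = 1.83×10⁻¹⁵ A²
I_n = √(1.83×10⁻¹⁵) = 4.28×10⁻⁸ A = 42.8 nA

42.8 nA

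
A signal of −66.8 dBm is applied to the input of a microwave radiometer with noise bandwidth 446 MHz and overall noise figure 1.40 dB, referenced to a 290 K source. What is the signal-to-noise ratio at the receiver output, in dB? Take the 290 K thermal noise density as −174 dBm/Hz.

Noise floor: N = −174 + 10 log₁₀(B) + NF
10 log₁₀(4.46×10⁸) = 86.49 dB
N = −174 + 86.49 + 1.40 = −86.11 dBm
SNR = P_sig − N = −66.8 − (−86.11) = 19.31 dB → 19.3 dB

19.3 dB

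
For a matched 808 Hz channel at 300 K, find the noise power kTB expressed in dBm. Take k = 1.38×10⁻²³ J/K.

−144.8 dBm

P_n = kTB = 1.38×10⁻²³ × 300 × 8.08×10² = 3.35×10⁻¹⁸ W
In dBm: 10 log₁₀(3.35×10⁻¹⁸ / 10⁻³) = −144.8 dBm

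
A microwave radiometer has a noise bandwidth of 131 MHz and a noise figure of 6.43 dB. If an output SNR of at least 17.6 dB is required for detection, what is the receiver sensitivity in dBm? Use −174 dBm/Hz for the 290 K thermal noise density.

−68.8 dBm

Sensitivity = −174 + 10 log₁₀(B) + NF + SNR_min
= −174 + 81.17 + 6.43 + 17.6
= −68.80 dBm → −68.8 dBm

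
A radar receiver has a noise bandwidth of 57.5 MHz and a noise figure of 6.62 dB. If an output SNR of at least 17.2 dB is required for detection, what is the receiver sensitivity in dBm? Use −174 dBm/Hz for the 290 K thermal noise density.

−72.6 dBm

Sensitivity = −174 + 10 log₁₀(B) + NF + SNR_min
= −174 + 77.6 + 6.62 + 17.2
= −72.58 dBm → −72.6 dBm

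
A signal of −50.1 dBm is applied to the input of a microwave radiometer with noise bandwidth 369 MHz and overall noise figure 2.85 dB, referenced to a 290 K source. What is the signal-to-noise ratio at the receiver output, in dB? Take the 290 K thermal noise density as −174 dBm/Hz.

Noise floor: N = −174 + 10 log₁₀(B) + NF
10 log₁₀(3.69×10⁸) = 85.67 dB
N = −174 + 85.67 + 2.85 = −85.48 dBm
SNR = P_sig − N = −50.1 − (−85.48) = 35.38 dB → 35.4 dB

35.4 dB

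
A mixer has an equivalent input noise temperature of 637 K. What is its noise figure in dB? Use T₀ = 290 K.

5.05 dB

F = 1 + T_e/T₀ = 1 + 637/290 = 3.19655
NF = 10 log₁₀(3.19655) = 5.05 dB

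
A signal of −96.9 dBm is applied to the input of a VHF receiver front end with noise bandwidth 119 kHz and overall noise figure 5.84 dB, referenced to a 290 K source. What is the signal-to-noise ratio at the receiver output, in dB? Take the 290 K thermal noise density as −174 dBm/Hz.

20.5 dB

Noise floor: N = −174 + 10 log₁₀(B) + NF
10 log₁₀(1.19×10⁵) = 50.76 dB
N = −174 + 50.76 + 5.84 = −117.40 dBm
SNR = P_sig − N = −96.9 − (−117.40) = 20.50 dB → 20.5 dB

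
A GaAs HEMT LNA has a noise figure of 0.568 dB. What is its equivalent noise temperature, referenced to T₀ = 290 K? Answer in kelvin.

40.5 K

F = 10^(0.568/10) = 1.13972
T_e = (F − 1)·T₀ = (1.13972 − 1) × 290 = 40.5 K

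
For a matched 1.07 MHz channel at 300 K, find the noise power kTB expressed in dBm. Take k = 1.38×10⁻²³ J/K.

P_n = kTB = 1.38×10⁻²³ × 300 × 1.07×10⁶ = 4.43×10⁻¹⁵ W
In dBm: 10 log₁₀(4.43×10⁻¹⁵ / 10⁻³) = −113.5 dBm

−113.5 dBm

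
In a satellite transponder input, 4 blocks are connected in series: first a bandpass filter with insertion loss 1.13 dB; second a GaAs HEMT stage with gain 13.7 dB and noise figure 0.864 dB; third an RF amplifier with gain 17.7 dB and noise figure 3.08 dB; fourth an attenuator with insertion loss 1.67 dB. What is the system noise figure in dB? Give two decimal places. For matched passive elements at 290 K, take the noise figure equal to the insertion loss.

2.15 dB

Convert to linear (a loss of L dB is a gain of −L dB): F_i = 10^(NF_i/10), G_i = 10^(G_i,dB/10)
  Stage 1: F_1 = 10^(1.13/10) = 1.297, G_1 = 10^(−1.13/10) = 0.7709
  Stage 2: F_2 = 10^(0.864/10) = 1.220, G_2 = 10^(13.7/10) = 23.44
  Stage 3: F_3 = 10^(3.08/10) = 2.032, G_3 = 10^(17.7/10) = 58.88
  Stage 4: F_4 = 10^(1.67/10) = 1.469, G_4 = 10^(−1.67/10) = 0.6808
Friis cascade:
  F = 1.297 + (1.220 − 1)/0.7709 + (2.032 − 1)/18.07 + (1.469 − 1)/1064 = 1.640
NF = 10 log₁₀(1.640) = 2.15 dB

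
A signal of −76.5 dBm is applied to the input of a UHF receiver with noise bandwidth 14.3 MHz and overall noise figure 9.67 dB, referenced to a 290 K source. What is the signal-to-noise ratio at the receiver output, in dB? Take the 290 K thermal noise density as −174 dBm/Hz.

Noise floor: N = −174 + 10 log₁₀(B) + NF
10 log₁₀(1.43×10⁷) = 71.55 dB
N = −174 + 71.55 + 9.67 = −92.78 dBm
SNR = P_sig − N = −76.5 − (−92.78) = 16.28 dB → 16.3 dB

16.3 dB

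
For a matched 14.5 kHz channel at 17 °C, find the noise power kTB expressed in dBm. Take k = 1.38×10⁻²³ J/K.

T = 17 °C + 273.15 = 290.15 K
P_n = kTB = 1.38×10⁻²³ × 290.15 × 1.45×10⁴ = 5.81×10⁻¹⁷ W
In dBm: 10 log₁₀(5.81×10⁻¹⁷ / 10⁻³) = −132.4 dBm

−132.4 dBm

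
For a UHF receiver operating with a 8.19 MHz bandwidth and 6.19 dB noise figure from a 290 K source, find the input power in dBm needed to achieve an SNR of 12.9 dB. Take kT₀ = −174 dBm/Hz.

Sensitivity = −174 + 10 log₁₀(B) + NF + SNR_min
= −174 + 69.13 + 6.19 + 12.9
= −85.78 dBm → −85.8 dBm

−85.8 dBm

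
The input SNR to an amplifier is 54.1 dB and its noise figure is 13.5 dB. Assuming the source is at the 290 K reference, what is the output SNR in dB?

40.6 dB

By definition F = SNR_in/SNR_out, so in dB: SNR_out = SNR_in − NF
SNR_out = 54.1 − 13.5 = 40.6 dB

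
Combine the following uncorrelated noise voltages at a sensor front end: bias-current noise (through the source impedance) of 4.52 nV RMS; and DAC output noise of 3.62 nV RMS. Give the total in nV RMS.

Uncorrelated sources add in power (mean-square): V_tot = √(ΣV_i²)
V_tot = √[(4.52×10⁻⁹)² + (3.62×10⁻⁹)²] = 5.79×10⁻⁹ V = 5.79 nV

5.79 nV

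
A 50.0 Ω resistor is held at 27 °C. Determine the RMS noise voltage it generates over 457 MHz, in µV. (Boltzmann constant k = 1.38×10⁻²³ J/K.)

19.5 µV

T = 27 °C + 273.15 = 300.15 K
V_n = √(4kTRB)
4kTRB = 4 × 1.38×10⁻²³ × 300.15 × 5.00×10¹ × 4.57×10⁸ = 3.79×10⁻¹⁰ V²
V_n = √(3.79×10⁻¹⁰) = 1.95×10⁻⁵ V = 19.5 µV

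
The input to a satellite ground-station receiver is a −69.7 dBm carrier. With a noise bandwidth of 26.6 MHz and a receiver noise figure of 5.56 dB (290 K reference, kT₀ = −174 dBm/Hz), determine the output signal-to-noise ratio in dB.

Noise floor: N = −174 + 10 log₁₀(B) + NF
10 log₁₀(2.66×10⁷) = 74.25 dB
N = −174 + 74.25 + 5.56 = −94.19 dBm
SNR = P_sig − N = −69.7 − (−94.19) = 24.49 dB → 24.5 dB

24.5 dB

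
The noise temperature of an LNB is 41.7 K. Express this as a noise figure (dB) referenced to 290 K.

0.583 dB

F = 1 + T_e/T₀ = 1 + 41.7/290 = 1.14379
NF = 10 log₁₀(1.14379) = 0.583 dB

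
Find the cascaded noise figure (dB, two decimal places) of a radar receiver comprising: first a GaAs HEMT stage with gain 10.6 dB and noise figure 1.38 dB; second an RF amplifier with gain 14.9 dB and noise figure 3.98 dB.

1.77 dB

Convert to linear (a loss of L dB is a gain of −L dB): F_i = 10^(NF_i/10), G_i = 10^(G_i,dB/10)
  Stage 1: F_1 = 10^(1.38/10) = 1.374, G_1 = 10^(10.6/10) = 11.48
  Stage 2: F_2 = 10^(3.98/10) = 2.500, G_2 = 10^(14.9/10) = 30.90
Friis cascade:
  F = 1.374 + (2.500 − 1)/11.48 = 1.505
NF = 10 log₁₀(1.505) = 1.77 dB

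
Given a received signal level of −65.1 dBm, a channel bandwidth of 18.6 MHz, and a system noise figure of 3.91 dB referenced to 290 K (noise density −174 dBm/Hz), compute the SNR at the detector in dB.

Noise floor: N = −174 + 10 log₁₀(B) + NF
10 log₁₀(1.86×10⁷) = 72.7 dB
N = −174 + 72.7 + 3.91 = −97.39 dBm
SNR = P_sig − N = −65.1 − (−97.39) = 32.29 dB → 32.3 dB

32.3 dB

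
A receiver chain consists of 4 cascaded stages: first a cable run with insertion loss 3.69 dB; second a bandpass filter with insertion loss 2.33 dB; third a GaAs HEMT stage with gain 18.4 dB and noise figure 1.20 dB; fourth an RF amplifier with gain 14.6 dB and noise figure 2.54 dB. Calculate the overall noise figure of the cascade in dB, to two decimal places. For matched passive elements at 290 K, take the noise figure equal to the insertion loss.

Convert to linear (a loss of L dB is a gain of −L dB): F_i = 10^(NF_i/10), G_i = 10^(G_i,dB/10)
  Stage 1: F_1 = 10^(3.69/10) = 2.339, G_1 = 10^(−3.69/10) = 0.4276
  Stage 2: F_2 = 10^(2.33/10) = 1.710, G_2 = 10^(−2.33/10) = 0.5848
  Stage 3: F_3 = 10^(1.20/10) = 1.318, G_3 = 10^(18.4/10) = 69.18
  Stage 4: F_4 = 10^(2.54/10) = 1.795, G_4 = 10^(14.6/10) = 28.84
Friis cascade:
  F = 2.339 + (1.710 − 1)/0.4276 + (1.318 − 1)/0.2500 + (1.795 − 1)/17.30 = 5.318
NF = 10 log₁₀(5.318) = 7.26 dB

7.26 dB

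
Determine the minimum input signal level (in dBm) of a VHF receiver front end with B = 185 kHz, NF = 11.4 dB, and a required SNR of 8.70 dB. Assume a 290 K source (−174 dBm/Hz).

Sensitivity = −174 + 10 log₁₀(B) + NF + SNR_min
= −174 + 52.67 + 11.4 + 8.70
= −101.23 dBm → −101.2 dBm

−101.2 dBm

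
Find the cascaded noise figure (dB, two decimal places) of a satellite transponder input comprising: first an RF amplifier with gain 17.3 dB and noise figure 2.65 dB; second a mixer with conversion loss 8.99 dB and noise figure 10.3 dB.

Convert to linear (a loss of L dB is a gain of −L dB): F_i = 10^(NF_i/10), G_i = 10^(G_i,dB/10)
  Stage 1: F_1 = 10^(2.65/10) = 1.841, G_1 = 10^(17.3/10) = 53.70
  Stage 2: F_2 = 10^(10.3/10) = 10.72, G_2 = 10^(−8.99/10) = 0.1262
Friis cascade:
  F = 1.841 + (10.72 − 1)/53.70 = 2.022
NF = 10 log₁₀(2.022) = 3.06 dB

3.06 dB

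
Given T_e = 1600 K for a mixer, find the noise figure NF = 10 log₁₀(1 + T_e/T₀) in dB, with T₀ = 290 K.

8.14 dB

F = 1 + T_e/T₀ = 1 + 1600/290 = 6.51724
NF = 10 log₁₀(6.51724) = 8.14 dB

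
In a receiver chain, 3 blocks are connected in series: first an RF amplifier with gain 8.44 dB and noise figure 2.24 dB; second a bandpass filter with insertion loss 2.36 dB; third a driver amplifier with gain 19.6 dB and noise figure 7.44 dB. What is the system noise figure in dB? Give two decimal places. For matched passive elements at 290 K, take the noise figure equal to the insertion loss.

4.62 dB

Convert to linear (a loss of L dB is a gain of −L dB): F_i = 10^(NF_i/10), G_i = 10^(G_i,dB/10)
  Stage 1: F_1 = 10^(2.24/10) = 1.675, G_1 = 10^(8.44/10) = 6.982
  Stage 2: F_2 = 10^(2.36/10) = 1.722, G_2 = 10^(−2.36/10) = 0.5808
  Stage 3: F_3 = 10^(7.44/10) = 5.546, G_3 = 10^(19.6/10) = 91.20
Friis cascade:
  F = 1.675 + (1.722 − 1)/6.982 + (5.546 − 1)/4.055 = 2.899
NF = 10 log₁₀(2.899) = 4.62 dB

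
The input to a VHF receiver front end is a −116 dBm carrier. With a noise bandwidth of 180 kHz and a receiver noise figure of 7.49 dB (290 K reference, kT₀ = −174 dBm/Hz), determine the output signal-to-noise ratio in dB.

−2.0 dB

Noise floor: N = −174 + 10 log₁₀(B) + NF
10 log₁₀(1.80×10⁵) = 52.55 dB
N = −174 + 52.55 + 7.49 = −113.96 dBm
SNR = P_sig − N = −116 − (−113.96) = −2.04 dB → −2.0 dB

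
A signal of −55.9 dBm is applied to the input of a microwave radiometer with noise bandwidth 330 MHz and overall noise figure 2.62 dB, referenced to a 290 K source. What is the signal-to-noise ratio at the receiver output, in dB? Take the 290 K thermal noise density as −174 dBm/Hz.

Noise floor: N = −174 + 10 log₁₀(B) + NF
10 log₁₀(3.30×10⁸) = 85.19 dB
N = −174 + 85.19 + 2.62 = −86.19 dBm
SNR = P_sig − N = −55.9 − (−86.19) = 30.29 dB → 30.3 dB

30.3 dB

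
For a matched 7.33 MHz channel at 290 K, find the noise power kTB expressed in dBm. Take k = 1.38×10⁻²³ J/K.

−105.3 dBm

P_n = kTB = 1.38×10⁻²³ × 290 × 7.33×10⁶ = 2.93×10⁻¹⁴ W
In dBm: 10 log₁₀(2.93×10⁻¹⁴ / 10⁻³) = −105.3 dBm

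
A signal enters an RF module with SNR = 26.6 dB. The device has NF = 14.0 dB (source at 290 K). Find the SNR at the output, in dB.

12.6 dB

By definition F = SNR_in/SNR_out, so in dB: SNR_out = SNR_in − NF
SNR_out = 26.6 − 14.0 = 12.6 dB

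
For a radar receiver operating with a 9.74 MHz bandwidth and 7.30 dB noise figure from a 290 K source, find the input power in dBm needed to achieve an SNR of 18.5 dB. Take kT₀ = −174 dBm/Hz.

Sensitivity = −174 + 10 log₁₀(B) + NF + SNR_min
= −174 + 69.89 + 7.30 + 18.5
= −78.31 dBm → −78.3 dBm

−78.3 dBm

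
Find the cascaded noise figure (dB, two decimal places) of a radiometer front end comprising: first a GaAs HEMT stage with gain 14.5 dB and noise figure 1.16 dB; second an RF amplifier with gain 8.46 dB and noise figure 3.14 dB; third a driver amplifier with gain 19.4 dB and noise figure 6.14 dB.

Convert to linear (a loss of L dB is a gain of −L dB): F_i = 10^(NF_i/10), G_i = 10^(G_i,dB/10)
  Stage 1: F_1 = 10^(1.16/10) = 1.306, G_1 = 10^(14.5/10) = 28.18
  Stage 2: F_2 = 10^(3.14/10) = 2.061, G_2 = 10^(8.46/10) = 7.015
  Stage 3: F_3 = 10^(6.14/10) = 4.111, G_3 = 10^(19.4/10) = 87.10
Friis cascade:
  F = 1.306 + (2.061 − 1)/28.18 + (4.111 − 1)/197.7 = 1.360
NF = 10 log₁₀(1.360) = 1.33 dB

1.33 dB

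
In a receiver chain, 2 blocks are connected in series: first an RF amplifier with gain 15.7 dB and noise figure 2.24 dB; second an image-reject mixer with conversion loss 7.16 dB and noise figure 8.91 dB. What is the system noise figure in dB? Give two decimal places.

2.69 dB

Convert to linear (a loss of L dB is a gain of −L dB): F_i = 10^(NF_i/10), G_i = 10^(G_i,dB/10)
  Stage 1: F_1 = 10^(2.24/10) = 1.675, G_1 = 10^(15.7/10) = 37.15
  Stage 2: F_2 = 10^(8.91/10) = 7.780, G_2 = 10^(−7.16/10) = 0.1923
Friis cascade:
  F = 1.675 + (7.780 − 1)/37.15 = 1.857
NF = 10 log₁₀(1.857) = 2.69 dB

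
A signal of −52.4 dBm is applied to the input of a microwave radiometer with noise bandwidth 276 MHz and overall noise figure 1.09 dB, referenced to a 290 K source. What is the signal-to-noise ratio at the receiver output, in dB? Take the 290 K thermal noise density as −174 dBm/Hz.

Noise floor: N = −174 + 10 log₁₀(B) + NF
10 log₁₀(2.76×10⁸) = 84.41 dB
N = −174 + 84.41 + 1.09 = −88.50 dBm
SNR = P_sig − N = −52.4 − (−88.50) = 36.10 dB → 36.1 dB

36.1 dB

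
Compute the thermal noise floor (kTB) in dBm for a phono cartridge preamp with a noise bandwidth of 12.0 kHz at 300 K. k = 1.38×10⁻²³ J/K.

P_n = kTB = 1.38×10⁻²³ × 300 × 1.20×10⁴ = 4.97×10⁻¹⁷ W
In dBm: 10 log₁₀(4.97×10⁻¹⁷ / 10⁻³) = −133.0 dBm

−133.0 dBm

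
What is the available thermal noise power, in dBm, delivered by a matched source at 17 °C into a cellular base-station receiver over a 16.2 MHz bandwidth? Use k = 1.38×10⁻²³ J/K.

T = 17 °C + 273.15 = 290.15 K
P_n = kTB = 1.38×10⁻²³ × 290.15 × 1.62×10⁷ = 6.49×10⁻¹⁴ W
In dBm: 10 log₁₀(6.49×10⁻¹⁴ / 10⁻³) = −101.9 dBm

−101.9 dBm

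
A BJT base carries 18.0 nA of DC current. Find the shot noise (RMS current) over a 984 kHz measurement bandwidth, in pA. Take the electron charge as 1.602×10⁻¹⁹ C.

I_n = √(2qI·B)
2qI·B = 2 × 1.602×10⁻¹⁹ × 1.80×10⁻⁸ × 9.84×10⁵ = 5.67×10⁻²¹ A²
I_n = √(5.67×10⁻²¹) = 7.53×10⁻¹¹ A = 75.3 pA

75.3 pA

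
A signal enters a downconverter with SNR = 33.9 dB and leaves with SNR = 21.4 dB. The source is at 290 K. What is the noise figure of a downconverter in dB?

12.5 dB

NF (dB) = SNR_in(dB) − SNR_out(dB) when the source is at T₀
NF = 33.9 − 21.4 = 12.5 dB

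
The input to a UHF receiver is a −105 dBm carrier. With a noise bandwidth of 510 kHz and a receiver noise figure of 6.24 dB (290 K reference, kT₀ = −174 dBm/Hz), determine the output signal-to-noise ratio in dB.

5.7 dB

Noise floor: N = −174 + 10 log₁₀(B) + NF
10 log₁₀(5.10×10⁵) = 57.08 dB
N = −174 + 57.08 + 6.24 = −110.68 dBm
SNR = P_sig − N = −105 − (−110.68) = 5.68 dB → 5.7 dB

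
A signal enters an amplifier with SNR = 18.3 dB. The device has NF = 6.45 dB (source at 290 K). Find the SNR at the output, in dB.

11.85 dB

By definition F = SNR_in/SNR_out, so in dB: SNR_out = SNR_in − NF
SNR_out = 18.3 − 6.45 = 11.85 dB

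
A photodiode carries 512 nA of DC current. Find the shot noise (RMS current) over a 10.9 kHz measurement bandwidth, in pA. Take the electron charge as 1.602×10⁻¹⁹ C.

42.3 pA

I_n = √(2qI·B)
2qI·B = 2 × 1.602×10⁻¹⁹ × 5.12×10⁻⁷ × 1.09×10⁴ = 1.79×10⁻²¹ A²
I_n = √(1.79×10⁻²¹) = 4.23×10⁻¹¹ A = 42.3 pA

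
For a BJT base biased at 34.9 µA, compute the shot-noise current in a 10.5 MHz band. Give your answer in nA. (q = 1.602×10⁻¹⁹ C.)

10.8 nA

I_n = √(2qI·B)
2qI·B = 2 × 1.602×10⁻¹⁹ × 3.49×10⁻⁵ × 1.05×10⁷ = 1.17×10⁻¹⁶ A²
I_n = √(1.17×10⁻¹⁶) = 1.08×10⁻⁸ A = 10.8 nA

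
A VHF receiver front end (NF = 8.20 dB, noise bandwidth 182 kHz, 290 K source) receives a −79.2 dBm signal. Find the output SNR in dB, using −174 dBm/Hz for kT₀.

34.0 dB

Noise floor: N = −174 + 10 log₁₀(B) + NF
10 log₁₀(1.82×10⁵) = 52.6 dB
N = −174 + 52.6 + 8.20 = −113.20 dBm
SNR = P_sig − N = −79.2 − (−113.20) = 34.00 dB → 34.0 dB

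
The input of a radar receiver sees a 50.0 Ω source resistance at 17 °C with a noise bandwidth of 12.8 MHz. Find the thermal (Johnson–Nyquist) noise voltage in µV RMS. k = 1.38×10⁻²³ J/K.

3.20 µV

T = 17 °C + 273.15 = 290.15 K
V_n = √(4kTRB)
4kTRB = 4 × 1.38×10⁻²³ × 290.15 × 5.00×10¹ × 1.28×10⁷ = 1.03×10⁻¹¹ V²
V_n = √(1.03×10⁻¹¹) = 3.20×10⁻⁶ V = 3.20 µV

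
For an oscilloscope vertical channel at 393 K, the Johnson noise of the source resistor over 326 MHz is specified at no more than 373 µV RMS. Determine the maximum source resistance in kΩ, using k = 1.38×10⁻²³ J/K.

Johnson–Nyquist: V_n = √(4kTRB) ⇒ R = V_n² / (4kTB)
4kTB = 4 × 1.38×10⁻²³ × 393 × 3.26×10⁸ = 7.07×10⁻¹²
R = (3.73×10⁻⁴)² / 7.07×10⁻¹² = 1.97×10⁴ Ω = 19.7 kΩ

19.7 kΩ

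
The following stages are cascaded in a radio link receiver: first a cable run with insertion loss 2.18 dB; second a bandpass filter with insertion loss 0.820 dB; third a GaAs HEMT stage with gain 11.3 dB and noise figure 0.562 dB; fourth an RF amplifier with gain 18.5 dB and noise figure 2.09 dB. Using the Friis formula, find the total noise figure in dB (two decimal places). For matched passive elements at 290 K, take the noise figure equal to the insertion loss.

Convert to linear (a loss of L dB is a gain of −L dB): F_i = 10^(NF_i/10), G_i = 10^(G_i,dB/10)
  Stage 1: F_1 = 10^(2.18/10) = 1.652, G_1 = 10^(−2.18/10) = 0.6053
  Stage 2: F_2 = 10^(0.820/10) = 1.208, G_2 = 10^(−0.820/10) = 0.8279
  Stage 3: F_3 = 10^(0.562/10) = 1.138, G_3 = 10^(11.3/10) = 13.49
  Stage 4: F_4 = 10^(2.09/10) = 1.618, G_4 = 10^(18.5/10) = 70.79
Friis cascade:
  F = 1.652 + (1.208 − 1)/0.6053 + (1.138 − 1)/0.5012 + (1.618 − 1)/6.761 = 2.362
NF = 10 log₁₀(2.362) = 3.73 dB

3.73 dB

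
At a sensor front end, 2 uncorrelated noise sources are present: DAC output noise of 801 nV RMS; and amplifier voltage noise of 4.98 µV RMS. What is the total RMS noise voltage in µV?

5.04 µV

Uncorrelated sources add in power (mean-square): V_tot = √(ΣV_i²)
V_tot = √[(8.01×10⁻⁷)² + (4.98×10⁻⁶)²] = 5.04×10⁻⁶ V = 5.04 µV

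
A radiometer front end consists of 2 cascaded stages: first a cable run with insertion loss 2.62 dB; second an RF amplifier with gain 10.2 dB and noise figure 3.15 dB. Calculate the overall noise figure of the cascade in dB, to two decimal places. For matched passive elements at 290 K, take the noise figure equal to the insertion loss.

5.77 dB

Convert to linear (a loss of L dB is a gain of −L dB): F_i = 10^(NF_i/10), G_i = 10^(G_i,dB/10)
  Stage 1: F_1 = 10^(2.62/10) = 1.828, G_1 = 10^(−2.62/10) = 0.5470
  Stage 2: F_2 = 10^(3.15/10) = 2.065, G_2 = 10^(10.2/10) = 10.47
Friis cascade:
  F = 1.828 + (2.065 − 1)/0.5470 = 3.776
NF = 10 log₁₀(3.776) = 5.77 dB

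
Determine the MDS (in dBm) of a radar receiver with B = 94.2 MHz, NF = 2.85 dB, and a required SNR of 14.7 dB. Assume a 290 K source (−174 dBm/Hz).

−76.7 dBm

Sensitivity = −174 + 10 log₁₀(B) + NF + SNR_min
= −174 + 79.74 + 2.85 + 14.7
= −76.71 dBm → −76.7 dBm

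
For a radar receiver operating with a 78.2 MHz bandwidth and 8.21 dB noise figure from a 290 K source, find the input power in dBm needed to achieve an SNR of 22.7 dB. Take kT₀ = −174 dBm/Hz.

Sensitivity = −174 + 10 log₁₀(B) + NF + SNR_min
= −174 + 78.93 + 8.21 + 22.7
= −64.16 dBm → −64.2 dBm

−64.2 dBm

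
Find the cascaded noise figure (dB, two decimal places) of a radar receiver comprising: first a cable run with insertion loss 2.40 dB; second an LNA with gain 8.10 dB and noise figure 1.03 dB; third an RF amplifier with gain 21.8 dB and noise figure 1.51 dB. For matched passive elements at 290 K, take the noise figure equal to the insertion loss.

Convert to linear (a loss of L dB is a gain of −L dB): F_i = 10^(NF_i/10), G_i = 10^(G_i,dB/10)
  Stage 1: F_1 = 10^(2.40/10) = 1.738, G_1 = 10^(−2.40/10) = 0.5754
  Stage 2: F_2 = 10^(1.03/10) = 1.268, G_2 = 10^(8.10/10) = 6.457
  Stage 3: F_3 = 10^(1.51/10) = 1.416, G_3 = 10^(21.8/10) = 151.4
Friis cascade:
  F = 1.738 + (1.268 − 1)/0.5754 + (1.416 − 1)/3.715 = 2.315
NF = 10 log₁₀(2.315) = 3.65 dB

3.65 dB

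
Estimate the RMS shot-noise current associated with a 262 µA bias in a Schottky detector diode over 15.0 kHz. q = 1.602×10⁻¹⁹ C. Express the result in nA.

I_n = √(2qI·B)
2qI·B = 2 × 1.602×10⁻¹⁹ × 2.62×10⁻⁴ × 1.50×10⁴ = 1.26×10⁻¹⁸ A²
I_n = √(1.26×10⁻¹⁸) = 1.12×10⁻⁹ A = 1.12 nA

1.12 nA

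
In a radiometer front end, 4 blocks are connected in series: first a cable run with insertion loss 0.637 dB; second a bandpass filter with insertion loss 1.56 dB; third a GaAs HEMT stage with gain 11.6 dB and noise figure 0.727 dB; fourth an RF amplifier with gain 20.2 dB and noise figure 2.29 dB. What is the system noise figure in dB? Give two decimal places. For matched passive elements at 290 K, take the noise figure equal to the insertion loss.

Convert to linear (a loss of L dB is a gain of −L dB): F_i = 10^(NF_i/10), G_i = 10^(G_i,dB/10)
  Stage 1: F_1 = 10^(0.637/10) = 1.158, G_1 = 10^(−0.637/10) = 0.8636
  Stage 2: F_2 = 10^(1.56/10) = 1.432, G_2 = 10^(−1.56/10) = 0.6982
  Stage 3: F_3 = 10^(0.727/10) = 1.182, G_3 = 10^(11.6/10) = 14.45
  Stage 4: F_4 = 10^(2.29/10) = 1.694, G_4 = 10^(20.2/10) = 104.7
Friis cascade:
  F = 1.158 + (1.432 − 1)/0.8636 + (1.182 − 1)/0.6030 + (1.694 − 1)/8.716 = 2.040
NF = 10 log₁₀(2.040) = 3.10 dB

3.10 dB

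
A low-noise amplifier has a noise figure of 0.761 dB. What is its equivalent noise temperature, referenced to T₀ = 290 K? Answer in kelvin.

55.5 K

F = 10^(0.761/10) = 1.19152
T_e = (F − 1)·T₀ = (1.19152 − 1) × 290 = 55.5 K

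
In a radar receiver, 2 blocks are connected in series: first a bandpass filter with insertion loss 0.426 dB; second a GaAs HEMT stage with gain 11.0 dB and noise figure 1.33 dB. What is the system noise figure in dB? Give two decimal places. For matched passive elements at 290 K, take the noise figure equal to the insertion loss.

1.76 dB

Convert to linear (a loss of L dB is a gain of −L dB): F_i = 10^(NF_i/10), G_i = 10^(G_i,dB/10)
  Stage 1: F_1 = 10^(0.426/10) = 1.103, G_1 = 10^(−0.426/10) = 0.9066
  Stage 2: F_2 = 10^(1.33/10) = 1.358, G_2 = 10^(11.0/10) = 12.59
Friis cascade:
  F = 1.103 + (1.358 − 1)/0.9066 = 1.498
NF = 10 log₁₀(1.498) = 1.76 dB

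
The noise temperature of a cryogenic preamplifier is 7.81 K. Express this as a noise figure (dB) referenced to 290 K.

0.115 dB

F = 1 + T_e/T₀ = 1 + 7.81/290 = 1.02693
NF = 10 log₁₀(1.02693) = 0.115 dB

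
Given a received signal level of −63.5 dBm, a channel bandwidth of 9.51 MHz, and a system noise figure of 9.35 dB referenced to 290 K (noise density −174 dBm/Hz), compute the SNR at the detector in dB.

31.4 dB

Noise floor: N = −174 + 10 log₁₀(B) + NF
10 log₁₀(9.51×10⁶) = 69.78 dB
N = −174 + 69.78 + 9.35 = −94.87 dBm
SNR = P_sig − N = −63.5 − (−94.87) = 31.37 dB → 31.4 dB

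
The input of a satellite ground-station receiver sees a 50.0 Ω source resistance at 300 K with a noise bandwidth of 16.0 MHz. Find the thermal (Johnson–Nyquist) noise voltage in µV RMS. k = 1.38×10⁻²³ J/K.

3.64 µV

V_n = √(4kTRB)
4kTRB = 4 × 1.38×10⁻²³ × 300 × 5.00×10¹ × 1.60×10⁷ = 1.32×10⁻¹¹ V²
V_n = √(1.32×10⁻¹¹) = 3.64×10⁻⁶ V = 3.64 µV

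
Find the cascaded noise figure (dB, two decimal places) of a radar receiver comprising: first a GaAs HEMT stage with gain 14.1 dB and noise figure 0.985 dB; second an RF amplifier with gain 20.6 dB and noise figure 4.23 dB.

1.20 dB

Convert to linear (a loss of L dB is a gain of −L dB): F_i = 10^(NF_i/10), G_i = 10^(G_i,dB/10)
  Stage 1: F_1 = 10^(0.985/10) = 1.255, G_1 = 10^(14.1/10) = 25.70
  Stage 2: F_2 = 10^(4.23/10) = 2.649, G_2 = 10^(20.6/10) = 114.8
Friis cascade:
  F = 1.255 + (2.649 − 1)/25.70 = 1.319
NF = 10 log₁₀(1.319) = 1.20 dB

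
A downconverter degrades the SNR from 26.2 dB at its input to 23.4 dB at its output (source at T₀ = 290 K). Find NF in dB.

2.8 dB

NF (dB) = SNR_in(dB) − SNR_out(dB) when the source is at T₀
NF = 26.2 − 23.4 = 2.8 dB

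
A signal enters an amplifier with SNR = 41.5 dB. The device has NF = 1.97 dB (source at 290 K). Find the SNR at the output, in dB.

By definition F = SNR_in/SNR_out, so in dB: SNR_out = SNR_in − NF
SNR_out = 41.5 − 1.97 = 39.53 dB

39.53 dB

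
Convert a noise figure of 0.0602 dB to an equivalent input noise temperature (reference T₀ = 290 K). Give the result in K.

F = 10^(0.0602/10) = 1.01396
T_e = (F − 1)·T₀ = (1.01396 − 1) × 290 = 4.05 K

4.05 K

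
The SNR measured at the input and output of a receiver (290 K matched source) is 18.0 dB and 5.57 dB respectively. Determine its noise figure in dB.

NF (dB) = SNR_in(dB) − SNR_out(dB) when the source is at T₀
NF = 18.0 − 5.57 = 12.43 dB

12.43 dB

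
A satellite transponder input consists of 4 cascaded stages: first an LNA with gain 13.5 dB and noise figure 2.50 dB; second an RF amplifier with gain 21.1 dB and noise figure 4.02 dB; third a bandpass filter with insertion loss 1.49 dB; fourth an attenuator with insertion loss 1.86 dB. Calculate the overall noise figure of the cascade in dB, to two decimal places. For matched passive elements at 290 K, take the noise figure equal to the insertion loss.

2.66 dB

Convert to linear (a loss of L dB is a gain of −L dB): F_i = 10^(NF_i/10), G_i = 10^(G_i,dB/10)
  Stage 1: F_1 = 10^(2.50/10) = 1.778, G_1 = 10^(13.5/10) = 22.39
  Stage 2: F_2 = 10^(4.02/10) = 2.523, G_2 = 10^(21.1/10) = 128.8
  Stage 3: F_3 = 10^(1.49/10) = 1.409, G_3 = 10^(−1.49/10) = 0.7096
  Stage 4: F_4 = 10^(1.86/10) = 1.535, G_4 = 10^(−1.86/10) = 0.6516
Friis cascade:
  F = 1.778 + (2.523 − 1)/22.39 + (1.409 − 1)/2884 + (1.535 − 1)/2046 = 1.847
NF = 10 log₁₀(1.847) = 2.66 dB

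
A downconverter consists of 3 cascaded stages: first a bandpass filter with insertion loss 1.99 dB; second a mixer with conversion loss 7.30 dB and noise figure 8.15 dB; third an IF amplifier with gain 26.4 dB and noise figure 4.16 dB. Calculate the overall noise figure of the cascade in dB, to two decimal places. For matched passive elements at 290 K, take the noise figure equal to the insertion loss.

Convert to linear (a loss of L dB is a gain of −L dB): F_i = 10^(NF_i/10), G_i = 10^(G_i,dB/10)
  Stage 1: F_1 = 10^(1.99/10) = 1.581, G_1 = 10^(−1.99/10) = 0.6324
  Stage 2: F_2 = 10^(8.15/10) = 6.531, G_2 = 10^(−7.30/10) = 0.1862
  Stage 3: F_3 = 10^(4.16/10) = 2.606, G_3 = 10^(26.4/10) = 436.5
Friis cascade:
  F = 1.581 + (6.531 − 1)/0.6324 + (2.606 − 1)/0.1178 = 23.97
NF = 10 log₁₀(23.97) = 13.80 dB

13.80 dB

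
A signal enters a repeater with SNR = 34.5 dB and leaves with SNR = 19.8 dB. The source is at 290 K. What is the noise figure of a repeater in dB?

14.7 dB

NF (dB) = SNR_in(dB) − SNR_out(dB) when the source is at T₀
NF = 34.5 − 19.8 = 14.7 dB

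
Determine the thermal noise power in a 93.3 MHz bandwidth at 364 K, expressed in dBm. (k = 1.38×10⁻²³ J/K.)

P_n = kTB = 1.38×10⁻²³ × 364 × 9.33×10⁷ = 4.69×10⁻¹³ W
In dBm: 10 log₁₀(4.69×10⁻¹³ / 10⁻³) = −93.3 dBm

−93.3 dBm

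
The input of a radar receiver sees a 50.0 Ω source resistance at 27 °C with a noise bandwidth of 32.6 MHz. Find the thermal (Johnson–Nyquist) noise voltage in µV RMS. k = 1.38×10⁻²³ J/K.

5.20 µV

T = 27 °C + 273.15 = 300.15 K
V_n = √(4kTRB)
4kTRB = 4 × 1.38×10⁻²³ × 300.15 × 5.00×10¹ × 3.26×10⁷ = 2.70×10⁻¹¹ V²
V_n = √(2.70×10⁻¹¹) = 5.20×10⁻⁶ V = 5.20 µV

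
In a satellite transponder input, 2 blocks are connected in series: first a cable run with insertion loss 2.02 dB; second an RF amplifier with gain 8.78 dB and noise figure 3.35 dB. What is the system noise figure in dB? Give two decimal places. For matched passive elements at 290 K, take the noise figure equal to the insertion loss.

5.37 dB

Convert to linear (a loss of L dB is a gain of −L dB): F_i = 10^(NF_i/10), G_i = 10^(G_i,dB/10)
  Stage 1: F_1 = 10^(2.02/10) = 1.592, G_1 = 10^(−2.02/10) = 0.6281
  Stage 2: F_2 = 10^(3.35/10) = 2.163, G_2 = 10^(8.78/10) = 7.551
Friis cascade:
  F = 1.592 + (2.163 − 1)/0.6281 = 3.443
NF = 10 log₁₀(3.443) = 5.37 dB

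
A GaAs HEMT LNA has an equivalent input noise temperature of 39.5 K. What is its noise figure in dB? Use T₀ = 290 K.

F = 1 + T_e/T₀ = 1 + 39.5/290 = 1.13621
NF = 10 log₁₀(1.13621) = 0.555 dB

0.555 dB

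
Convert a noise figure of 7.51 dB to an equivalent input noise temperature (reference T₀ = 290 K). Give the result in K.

1345 K

F = 10^(7.51/10) = 5.63638
T_e = (F − 1)·T₀ = (5.63638 − 1) × 290 = 1345 K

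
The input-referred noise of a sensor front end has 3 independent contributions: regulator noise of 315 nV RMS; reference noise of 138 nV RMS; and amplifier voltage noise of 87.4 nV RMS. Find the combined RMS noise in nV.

355 nV

Uncorrelated sources add in power (mean-square): V_tot = √(ΣV_i²)
V_tot = √[(3.15×10⁻⁷)² + (1.38×10⁻⁷)² + (8.74×10⁻⁸)²] = 3.55×10⁻⁷ V = 355 nV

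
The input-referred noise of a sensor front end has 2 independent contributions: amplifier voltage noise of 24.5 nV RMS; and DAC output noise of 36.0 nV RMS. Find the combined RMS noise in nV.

Uncorrelated sources add in power (mean-square): V_tot = √(ΣV_i²)
V_tot = √[(2.45×10⁻⁸)² + (3.60×10⁻⁸)²] = 4.35×10⁻⁸ V = 43.5 nV

43.5 nV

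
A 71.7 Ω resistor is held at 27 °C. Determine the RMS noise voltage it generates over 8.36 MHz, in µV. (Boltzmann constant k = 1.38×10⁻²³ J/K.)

T = 27 °C + 273.15 = 300.15 K
V_n = √(4kTRB)
4kTRB = 4 × 1.38×10⁻²³ × 300.15 × 7.17×10¹ × 8.36×10⁶ = 9.93×10⁻¹² V²
V_n = √(9.93×10⁻¹²) = 3.15×10⁻⁶ V = 3.15 µV

3.15 µV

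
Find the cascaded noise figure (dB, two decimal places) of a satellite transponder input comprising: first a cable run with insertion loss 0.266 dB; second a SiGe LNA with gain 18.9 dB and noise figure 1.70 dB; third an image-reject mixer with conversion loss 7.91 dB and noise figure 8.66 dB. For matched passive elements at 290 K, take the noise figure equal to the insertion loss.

2.20 dB

Convert to linear (a loss of L dB is a gain of −L dB): F_i = 10^(NF_i/10), G_i = 10^(G_i,dB/10)
  Stage 1: F_1 = 10^(0.266/10) = 1.063, G_1 = 10^(−0.266/10) = 0.9406
  Stage 2: F_2 = 10^(1.70/10) = 1.479, G_2 = 10^(18.9/10) = 77.62
  Stage 3: F_3 = 10^(8.66/10) = 7.345, G_3 = 10^(−7.91/10) = 0.1618
Friis cascade:
  F = 1.063 + (1.479 − 1)/0.9406 + (7.345 − 1)/73.01 = 1.659
NF = 10 log₁₀(1.659) = 2.20 dB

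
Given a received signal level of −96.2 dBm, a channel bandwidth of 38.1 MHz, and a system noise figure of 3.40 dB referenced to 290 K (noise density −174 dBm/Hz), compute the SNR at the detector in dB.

Noise floor: N = −174 + 10 log₁₀(B) + NF
10 log₁₀(3.81×10⁷) = 75.81 dB
N = −174 + 75.81 + 3.40 = −94.79 dBm
SNR = P_sig − N = −96.2 − (−94.79) = −1.41 dB → −1.4 dB

−1.4 dB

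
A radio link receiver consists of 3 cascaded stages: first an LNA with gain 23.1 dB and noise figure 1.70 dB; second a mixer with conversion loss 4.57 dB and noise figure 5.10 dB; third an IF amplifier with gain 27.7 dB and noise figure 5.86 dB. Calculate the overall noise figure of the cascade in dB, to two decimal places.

Convert to linear (a loss of L dB is a gain of −L dB): F_i = 10^(NF_i/10), G_i = 10^(G_i,dB/10)
  Stage 1: F_1 = 10^(1.70/10) = 1.479, G_1 = 10^(23.1/10) = 204.2
  Stage 2: F_2 = 10^(5.10/10) = 3.236, G_2 = 10^(−4.57/10) = 0.3491
  Stage 3: F_3 = 10^(5.86/10) = 3.855, G_3 = 10^(27.7/10) = 588.8
Friis cascade:
  F = 1.479 + (3.236 − 1)/204.2 + (3.855 − 1)/71.29 = 1.530
NF = 10 log₁₀(1.530) = 1.85 dB

1.85 dB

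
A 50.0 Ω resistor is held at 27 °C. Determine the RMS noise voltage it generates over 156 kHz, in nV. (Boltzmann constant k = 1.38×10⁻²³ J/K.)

359 nV

T = 27 °C + 273.15 = 300.15 K
V_n = √(4kTRB)
4kTRB = 4 × 1.38×10⁻²³ × 300.15 × 5.00×10¹ × 1.56×10⁵ = 1.29×10⁻¹³ V²
V_n = √(1.29×10⁻¹³) = 3.59×10⁻⁷ V = 359 nV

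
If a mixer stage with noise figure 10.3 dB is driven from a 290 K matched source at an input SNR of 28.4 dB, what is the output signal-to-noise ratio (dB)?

By definition F = SNR_in/SNR_out, so in dB: SNR_out = SNR_in − NF
SNR_out = 28.4 − 10.3 = 18.1 dB

18.1 dB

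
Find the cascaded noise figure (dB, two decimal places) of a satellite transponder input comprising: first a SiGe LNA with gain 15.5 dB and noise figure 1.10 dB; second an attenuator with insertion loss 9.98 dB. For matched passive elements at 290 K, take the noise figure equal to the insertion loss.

Convert to linear (a loss of L dB is a gain of −L dB): F_i = 10^(NF_i/10), G_i = 10^(G_i,dB/10)
  Stage 1: F_1 = 10^(1.10/10) = 1.288, G_1 = 10^(15.5/10) = 35.48
  Stage 2: F_2 = 10^(9.98/10) = 9.954, G_2 = 10^(−9.98/10) = 0.1005
Friis cascade:
  F = 1.288 + (9.954 − 1)/35.48 = 1.541
NF = 10 log₁₀(1.541) = 1.88 dB

1.88 dB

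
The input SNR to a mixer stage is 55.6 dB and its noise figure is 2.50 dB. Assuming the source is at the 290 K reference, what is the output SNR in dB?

53.10 dB

By definition F = SNR_in/SNR_out, so in dB: SNR_out = SNR_in − NF
SNR_out = 55.6 − 2.50 = 53.10 dB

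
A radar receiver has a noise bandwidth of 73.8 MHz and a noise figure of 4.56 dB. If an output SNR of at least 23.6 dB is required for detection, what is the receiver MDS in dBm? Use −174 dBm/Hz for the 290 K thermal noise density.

−67.2 dBm

Sensitivity = −174 + 10 log₁₀(B) + NF + SNR_min
= −174 + 78.68 + 4.56 + 23.6
= −67.16 dBm → −67.2 dBm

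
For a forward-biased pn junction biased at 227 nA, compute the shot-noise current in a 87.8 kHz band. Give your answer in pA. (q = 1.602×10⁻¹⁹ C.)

79.9 pA

I_n = √(2qI·B)
2qI·B = 2 × 1.602×10⁻¹⁹ × 2.27×10⁻⁷ × 8.78×10⁴ = 6.39×10⁻²¹ A²
I_n = √(6.39×10⁻²¹) = 7.99×10⁻¹¹ A = 79.9 pA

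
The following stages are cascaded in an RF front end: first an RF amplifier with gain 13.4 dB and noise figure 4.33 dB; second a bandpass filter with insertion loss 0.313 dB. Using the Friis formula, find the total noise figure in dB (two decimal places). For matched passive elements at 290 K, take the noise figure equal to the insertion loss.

Convert to linear (a loss of L dB is a gain of −L dB): F_i = 10^(NF_i/10), G_i = 10^(G_i,dB/10)
  Stage 1: F_1 = 10^(4.33/10) = 2.710, G_1 = 10^(13.4/10) = 21.88
  Stage 2: F_2 = 10^(0.313/10) = 1.075, G_2 = 10^(−0.313/10) = 0.9305
Friis cascade:
  F = 2.710 + (1.075 − 1)/21.88 = 2.714
NF = 10 log₁₀(2.714) = 4.34 dB

4.34 dB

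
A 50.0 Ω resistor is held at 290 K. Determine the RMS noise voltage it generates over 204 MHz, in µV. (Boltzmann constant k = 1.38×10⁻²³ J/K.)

V_n = √(4kTRB)
4kTRB = 4 × 1.38×10⁻²³ × 290 × 5.00×10¹ × 2.04×10⁸ = 1.63×10⁻¹⁰ V²
V_n = √(1.63×10⁻¹⁰) = 1.28×10⁻⁵ V = 12.8 µV

12.8 µV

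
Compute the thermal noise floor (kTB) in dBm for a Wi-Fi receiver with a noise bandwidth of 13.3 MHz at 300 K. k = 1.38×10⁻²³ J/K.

P_n = kTB = 1.38×10⁻²³ × 300 × 1.33×10⁷ = 5.51×10⁻¹⁴ W
In dBm: 10 log₁₀(5.51×10⁻¹⁴ / 10⁻³) = −102.6 dBm

−102.6 dBm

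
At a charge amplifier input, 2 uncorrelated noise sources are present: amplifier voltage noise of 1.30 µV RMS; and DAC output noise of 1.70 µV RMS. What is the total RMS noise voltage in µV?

Uncorrelated sources add in power (mean-square): V_tot = √(ΣV_i²)
V_tot = √[(1.30×10⁻⁶)² + (1.70×10⁻⁶)²] = 2.14×10⁻⁶ V = 2.14 µV

2.14 µV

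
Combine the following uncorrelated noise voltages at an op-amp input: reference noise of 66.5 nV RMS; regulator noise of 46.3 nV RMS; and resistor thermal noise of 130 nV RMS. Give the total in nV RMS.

Uncorrelated sources add in power (mean-square): V_tot = √(ΣV_i²)
V_tot = √[(6.65×10⁻⁸)² + (4.63×10⁻⁸)² + (1.30×10⁻⁷)²] = 1.53×10⁻⁷ V = 153 nV

153 nV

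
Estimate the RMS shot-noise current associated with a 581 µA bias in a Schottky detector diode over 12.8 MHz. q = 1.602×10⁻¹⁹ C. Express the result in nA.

I_n = √(2qI·B)
2qI·B = 2 × 1.602×10⁻¹⁹ × 5.81×10⁻⁴ × 1.28×10⁷ = 2.38×10⁻¹⁵ A²
I_n = √(2.38×10⁻¹⁵) = 4.88×10⁻⁸ A = 48.8 nA

48.8 nA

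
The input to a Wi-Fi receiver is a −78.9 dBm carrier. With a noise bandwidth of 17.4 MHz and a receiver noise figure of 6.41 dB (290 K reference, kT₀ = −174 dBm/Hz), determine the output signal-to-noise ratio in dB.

16.3 dB

Noise floor: N = −174 + 10 log₁₀(B) + NF
10 log₁₀(1.74×10⁷) = 72.41 dB
N = −174 + 72.41 + 6.41 = −95.18 dBm
SNR = P_sig − N = −78.9 − (−95.18) = 16.28 dB → 16.3 dB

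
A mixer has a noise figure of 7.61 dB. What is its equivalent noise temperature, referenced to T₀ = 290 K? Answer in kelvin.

1383 K

F = 10^(7.61/10) = 5.76766
T_e = (F − 1)·T₀ = (5.76766 − 1) × 290 = 1383 K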